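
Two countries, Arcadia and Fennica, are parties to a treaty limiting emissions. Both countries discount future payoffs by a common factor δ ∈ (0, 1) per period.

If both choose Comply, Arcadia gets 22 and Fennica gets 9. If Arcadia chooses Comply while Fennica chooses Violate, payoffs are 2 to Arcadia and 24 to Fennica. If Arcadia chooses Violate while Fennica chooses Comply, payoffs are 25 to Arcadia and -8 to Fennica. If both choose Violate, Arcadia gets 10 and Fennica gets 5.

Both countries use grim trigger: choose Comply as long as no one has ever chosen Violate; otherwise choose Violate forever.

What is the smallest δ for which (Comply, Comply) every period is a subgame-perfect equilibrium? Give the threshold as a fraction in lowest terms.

Arcadia's threshold: (25−22)/(25−10) = 1/5.
Fennica's threshold: (24−9)/(24−5) = 15/19.
1/5 < 15/19, so Fennica binds and δ* = 15/19.

15/19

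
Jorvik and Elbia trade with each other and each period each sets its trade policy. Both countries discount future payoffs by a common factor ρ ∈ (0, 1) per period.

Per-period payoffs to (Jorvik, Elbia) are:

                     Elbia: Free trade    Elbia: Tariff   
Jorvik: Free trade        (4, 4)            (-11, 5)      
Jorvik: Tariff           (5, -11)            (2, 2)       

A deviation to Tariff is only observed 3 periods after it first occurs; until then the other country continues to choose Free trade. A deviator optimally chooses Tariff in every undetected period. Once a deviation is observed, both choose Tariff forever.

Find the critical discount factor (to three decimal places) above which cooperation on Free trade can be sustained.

The best deviation is to choose Tariff for all 3 undetected periods, earning 5 each, then 2 forever once detected.
Deviation value: 5(1−ρ^3)/(1−ρ) + 2ρ^3/(1−ρ); cooperation value: 4/(1−ρ).
IC: 4 ≥ 5(1−ρ^3) + 2ρ^3 = 5 − 3ρ^3.
So ρ^3 ≥ 1/3, giving ρ ≥ (1/3)^(1/3) ≈ 0.693.

0.693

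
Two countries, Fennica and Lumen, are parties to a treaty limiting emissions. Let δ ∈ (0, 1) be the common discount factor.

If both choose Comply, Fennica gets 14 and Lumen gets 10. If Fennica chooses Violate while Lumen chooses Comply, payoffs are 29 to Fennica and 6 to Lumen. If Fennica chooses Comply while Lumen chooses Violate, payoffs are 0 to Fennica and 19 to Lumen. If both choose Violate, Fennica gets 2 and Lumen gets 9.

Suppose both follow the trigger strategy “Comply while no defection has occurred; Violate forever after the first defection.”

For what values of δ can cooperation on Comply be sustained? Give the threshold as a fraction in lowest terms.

9/10

Fennica: cooperation gives 14 each period; deviation gives 29 once then 2 forever.
  14/(1−δ) ≥ 29 + 2δ/(1−δ) ⇒ δ ≥ 15/27 = 5/9.
Lumen: cooperation gives 10 each period; deviation gives 19 once then 9 forever.
  δ ≥ 9/10.
Both must hold, so the binding constraint is Lumen's: δ ≥ 9/10.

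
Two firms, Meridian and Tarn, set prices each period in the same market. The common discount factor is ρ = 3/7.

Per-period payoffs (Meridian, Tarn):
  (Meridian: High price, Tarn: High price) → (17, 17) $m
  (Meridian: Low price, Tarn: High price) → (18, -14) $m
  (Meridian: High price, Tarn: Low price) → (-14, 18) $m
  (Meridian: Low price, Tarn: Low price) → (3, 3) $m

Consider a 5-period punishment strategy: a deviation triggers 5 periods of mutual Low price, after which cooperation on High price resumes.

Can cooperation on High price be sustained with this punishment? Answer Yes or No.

Yes

IC: ρ+…+ρ^5 ≥ (18−17)/(17−3) = 1/14.
At ρ = 3/7: partial sum = 0.7392 ≥ 0.0714. Cooperation sustainable.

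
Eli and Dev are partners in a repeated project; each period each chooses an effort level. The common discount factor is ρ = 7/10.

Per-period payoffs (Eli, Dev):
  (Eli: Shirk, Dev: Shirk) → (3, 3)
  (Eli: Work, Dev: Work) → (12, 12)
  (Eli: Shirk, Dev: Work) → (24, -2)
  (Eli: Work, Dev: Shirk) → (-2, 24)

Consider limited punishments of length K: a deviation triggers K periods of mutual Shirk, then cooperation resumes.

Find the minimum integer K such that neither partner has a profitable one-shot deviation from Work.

IC: ρ(1−ρ^K)/(1−ρ) ≥ (24−12)/(12−3) = 4/3.
With ρ = 7/10: need 1 − ρ^K ≥ 4/3·(1−7/10)/(7/10), i.e. ρ^K ≤ 0.4286.
Since (7/10)^2 = 0.4900 and (7/10)^3 = 0.3430, the smallest such K is 3.

3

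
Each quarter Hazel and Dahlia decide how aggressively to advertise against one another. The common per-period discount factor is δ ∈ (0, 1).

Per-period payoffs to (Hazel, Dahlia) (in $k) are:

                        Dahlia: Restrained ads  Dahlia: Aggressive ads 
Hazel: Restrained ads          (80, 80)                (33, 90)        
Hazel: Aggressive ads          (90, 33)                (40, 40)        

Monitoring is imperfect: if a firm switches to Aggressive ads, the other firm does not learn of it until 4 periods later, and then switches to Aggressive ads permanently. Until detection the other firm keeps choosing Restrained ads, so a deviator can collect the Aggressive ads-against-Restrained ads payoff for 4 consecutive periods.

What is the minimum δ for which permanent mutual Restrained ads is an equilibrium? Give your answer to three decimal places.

Deviating for the 4 undetected periods gains 90−80 = 10 per period over cooperation, then loses 80−40 = 40 per period forever once punishment starts.
Gain: 10(1 + δ + … + δ^3); loss: 40·δ^4/(1−δ).
No profitable deviation ⇔ 10(1−δ^4) ≤ 40·δ^4, i.e. δ^4 ≥ 10/(10+40) = 1/5.
Hence δ ≥ (1/5)^(1/4) ≈ 0.669.

0.669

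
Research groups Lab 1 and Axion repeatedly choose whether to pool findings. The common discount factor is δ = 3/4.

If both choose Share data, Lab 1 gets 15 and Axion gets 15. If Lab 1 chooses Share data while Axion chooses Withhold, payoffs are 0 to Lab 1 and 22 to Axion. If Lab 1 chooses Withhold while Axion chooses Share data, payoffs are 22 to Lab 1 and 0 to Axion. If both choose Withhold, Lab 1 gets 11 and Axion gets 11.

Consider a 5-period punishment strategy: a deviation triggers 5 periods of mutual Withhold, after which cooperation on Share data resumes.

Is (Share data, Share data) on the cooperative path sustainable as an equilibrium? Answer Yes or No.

Yes

IC: δ+…+δ^5 ≥ (22−15)/(15−11) = 7/4.
At δ = 3/4: partial sum = 2.2881 ≥ 1.7500. Cooperation sustainable.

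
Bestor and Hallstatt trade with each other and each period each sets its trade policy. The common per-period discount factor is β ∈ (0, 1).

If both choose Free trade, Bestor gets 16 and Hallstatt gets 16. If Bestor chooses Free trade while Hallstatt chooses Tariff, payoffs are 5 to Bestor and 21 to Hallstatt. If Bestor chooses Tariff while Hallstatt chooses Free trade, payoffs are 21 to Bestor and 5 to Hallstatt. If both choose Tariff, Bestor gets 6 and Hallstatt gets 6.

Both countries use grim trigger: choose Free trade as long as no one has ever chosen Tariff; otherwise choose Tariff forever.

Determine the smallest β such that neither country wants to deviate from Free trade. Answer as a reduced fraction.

1/3

One-period gain from deviating is 21 − 16 = 5. The loss is 16 − 6 = 10 in every subsequent period, with present value 10·β/(1−β).
Deviation is unprofitable when 10·β/(1−β) ≥ 5, i.e. β/(1−β) ≥ 1/2.
Equivalently β ≥ 5/(5+10) = 1/3.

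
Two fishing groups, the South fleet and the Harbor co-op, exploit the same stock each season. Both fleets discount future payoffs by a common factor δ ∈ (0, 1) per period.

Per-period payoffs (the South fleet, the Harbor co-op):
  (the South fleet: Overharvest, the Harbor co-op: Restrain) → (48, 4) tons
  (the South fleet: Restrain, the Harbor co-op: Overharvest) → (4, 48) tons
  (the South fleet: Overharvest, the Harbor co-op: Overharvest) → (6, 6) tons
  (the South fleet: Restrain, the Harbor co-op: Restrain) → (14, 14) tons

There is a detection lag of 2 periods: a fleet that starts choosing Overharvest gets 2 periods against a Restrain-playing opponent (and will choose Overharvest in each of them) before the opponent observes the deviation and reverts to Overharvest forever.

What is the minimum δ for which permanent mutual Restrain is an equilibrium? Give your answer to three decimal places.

A deviator earns 48 for 2 periods, then 6 forever; cooperating earns 14 forever. Multiplying the IC by (1−δ):
14 ≥ 48(1−δ^2) + 6δ^2, so 42·δ^2 ≥ 34 and δ^2 ≥ 17/21.
δ ≥ (17/21)^(1/2) ≈ 0.900.

0.900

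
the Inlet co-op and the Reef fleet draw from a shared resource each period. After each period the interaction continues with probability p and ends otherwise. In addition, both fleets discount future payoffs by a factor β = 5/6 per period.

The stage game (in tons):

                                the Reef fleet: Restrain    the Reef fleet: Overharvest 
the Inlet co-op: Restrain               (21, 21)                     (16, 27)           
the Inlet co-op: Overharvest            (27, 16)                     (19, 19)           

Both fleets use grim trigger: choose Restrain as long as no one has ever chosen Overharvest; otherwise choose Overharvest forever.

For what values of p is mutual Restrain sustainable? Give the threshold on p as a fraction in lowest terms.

Expected continuation weight on next period's payoff is β·p = 5/6·p, which plays the role of the discount factor.
Cooperation requires 5/6·p ≥ (27−21)/(27−19) = 3/4, hence p ≥ 9/10.

9/10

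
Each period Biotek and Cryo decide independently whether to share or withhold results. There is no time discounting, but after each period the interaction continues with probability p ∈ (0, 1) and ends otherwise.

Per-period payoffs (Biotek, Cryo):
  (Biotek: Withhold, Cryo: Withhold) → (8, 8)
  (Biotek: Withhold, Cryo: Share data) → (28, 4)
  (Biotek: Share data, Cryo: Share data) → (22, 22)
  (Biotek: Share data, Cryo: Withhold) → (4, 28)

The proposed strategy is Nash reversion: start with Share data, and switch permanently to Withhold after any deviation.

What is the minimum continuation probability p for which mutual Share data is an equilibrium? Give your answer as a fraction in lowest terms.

With no time discounting, the continuation probability p plays the role of the discount factor.
Grim-trigger IC: 22/(1−p) ≥ 28 + 8p/(1−p) ⇒ p ≥ (28−22)/(28−8) = 3/10.

3/10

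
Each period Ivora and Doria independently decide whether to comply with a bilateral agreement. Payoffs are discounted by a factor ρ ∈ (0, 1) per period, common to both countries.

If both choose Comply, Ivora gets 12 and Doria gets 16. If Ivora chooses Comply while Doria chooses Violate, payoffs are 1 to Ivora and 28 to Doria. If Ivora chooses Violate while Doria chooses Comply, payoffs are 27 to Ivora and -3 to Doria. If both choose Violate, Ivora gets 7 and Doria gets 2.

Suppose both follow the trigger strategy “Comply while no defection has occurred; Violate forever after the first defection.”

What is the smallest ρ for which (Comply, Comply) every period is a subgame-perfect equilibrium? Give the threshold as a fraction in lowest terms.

3/4

For Ivora: deviation gain 27−12 = 15, per-period punishment loss 12−7 = 5. IC gives ρ ≥ 15/20 = 3/4.
For Doria: gain 12, loss 14 per period, so ρ ≥ 12/26 = 6/13.
The tighter constraint is Ivora's, so cooperation needs ρ ≥ 3/4.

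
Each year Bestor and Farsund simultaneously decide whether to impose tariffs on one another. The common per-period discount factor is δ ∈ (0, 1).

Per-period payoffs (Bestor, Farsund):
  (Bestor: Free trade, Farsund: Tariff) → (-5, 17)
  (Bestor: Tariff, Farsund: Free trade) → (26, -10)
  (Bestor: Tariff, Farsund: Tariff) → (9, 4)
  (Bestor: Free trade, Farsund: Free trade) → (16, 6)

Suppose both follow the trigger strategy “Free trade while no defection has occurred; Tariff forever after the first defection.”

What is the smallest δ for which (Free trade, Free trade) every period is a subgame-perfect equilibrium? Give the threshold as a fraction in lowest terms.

Bestor's threshold: (26−16)/(26−9) = 10/17.
Farsund's threshold: (17−6)/(17−4) = 11/13.
10/17 < 11/13, so Farsund binds and δ* = 11/13.

11/13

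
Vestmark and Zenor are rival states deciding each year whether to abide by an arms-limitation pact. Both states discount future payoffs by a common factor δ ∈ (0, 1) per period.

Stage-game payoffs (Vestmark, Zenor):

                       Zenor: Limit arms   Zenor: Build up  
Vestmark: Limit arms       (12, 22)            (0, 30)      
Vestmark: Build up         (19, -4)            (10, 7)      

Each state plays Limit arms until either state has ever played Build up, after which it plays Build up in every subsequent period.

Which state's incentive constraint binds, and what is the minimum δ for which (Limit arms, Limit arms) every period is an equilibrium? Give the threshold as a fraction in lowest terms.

Vestmark; δ ≥ 7/9

Vestmark: cooperation gives 12 each period; deviation gives 19 once then 10 forever.
  12/(1−δ) ≥ 19 + 10δ/(1−δ) ⇒ δ ≥ 7/9.
Zenor: cooperation gives 22 each period; deviation gives 30 once then 7 forever.
  δ ≥ 8/23.
Both must hold, so the binding constraint is Vestmark's: δ ≥ 7/9.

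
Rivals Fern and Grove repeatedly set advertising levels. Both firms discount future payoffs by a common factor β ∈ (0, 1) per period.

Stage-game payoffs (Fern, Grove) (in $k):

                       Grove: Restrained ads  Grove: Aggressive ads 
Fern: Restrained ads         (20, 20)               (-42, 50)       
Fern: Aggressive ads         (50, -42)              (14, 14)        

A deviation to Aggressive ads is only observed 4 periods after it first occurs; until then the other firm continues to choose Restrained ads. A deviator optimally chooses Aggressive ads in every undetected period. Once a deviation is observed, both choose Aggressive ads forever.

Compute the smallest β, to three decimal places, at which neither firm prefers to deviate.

Deviating for the 4 undetected periods gains 50−20 = 30 per period over cooperation, then loses 20−14 = 6 per period forever once punishment starts.
Gain: 30(1 + β + … + β^3); loss: 6·β^4/(1−β).
No profitable deviation ⇔ 30(1−β^4) ≤ 6·β^4, i.e. β^4 ≥ 30/(30+6) = 5/6.
Hence β ≥ (5/6)^(1/4) ≈ 0.955.

0.955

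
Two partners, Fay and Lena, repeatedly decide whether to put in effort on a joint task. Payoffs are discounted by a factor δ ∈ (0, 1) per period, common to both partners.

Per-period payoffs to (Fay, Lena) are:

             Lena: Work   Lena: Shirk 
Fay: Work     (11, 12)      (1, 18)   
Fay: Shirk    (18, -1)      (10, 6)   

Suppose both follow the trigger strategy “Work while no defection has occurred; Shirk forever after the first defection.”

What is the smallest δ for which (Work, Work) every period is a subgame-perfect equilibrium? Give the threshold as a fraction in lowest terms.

7/8

Fay's threshold: (18−11)/(18−10) = 7/8.
Lena's threshold: (18−12)/(18−6) = 1/2.
7/8 > 1/2, so Fay binds and δ* = 7/8.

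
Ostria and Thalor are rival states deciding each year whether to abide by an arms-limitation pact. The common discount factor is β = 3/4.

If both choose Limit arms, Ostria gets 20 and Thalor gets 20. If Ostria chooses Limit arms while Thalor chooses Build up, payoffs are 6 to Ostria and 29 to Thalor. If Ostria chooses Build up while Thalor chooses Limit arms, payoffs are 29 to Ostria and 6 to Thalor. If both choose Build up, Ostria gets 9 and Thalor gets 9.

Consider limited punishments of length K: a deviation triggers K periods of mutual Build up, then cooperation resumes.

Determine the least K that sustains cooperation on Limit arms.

2

No profitable deviation requires (20−9)(β+…+β^K) ≥ 29−20, i.e. β+…+β^K ≥ 9/11 ≈ 0.8182.
With β = 3/4, the partial sums are K=1: 0.7500, K=2: 1.3125.
K = 2 is the first length at which the sum reaches 0.8182.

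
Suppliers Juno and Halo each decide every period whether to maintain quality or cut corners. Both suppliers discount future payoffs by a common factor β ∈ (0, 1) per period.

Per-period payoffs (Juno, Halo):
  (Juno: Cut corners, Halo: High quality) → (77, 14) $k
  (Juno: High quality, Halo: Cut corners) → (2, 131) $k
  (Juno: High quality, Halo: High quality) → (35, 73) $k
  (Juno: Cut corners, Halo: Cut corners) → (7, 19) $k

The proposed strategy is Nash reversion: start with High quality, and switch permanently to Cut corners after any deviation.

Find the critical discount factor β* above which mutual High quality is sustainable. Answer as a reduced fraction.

Juno's threshold: (77−35)/(77−7) = 3/5.
Halo's threshold: (131−73)/(131−19) = 29/56.
3/5 > 29/56, so Juno binds and β* = 3/5.

3/5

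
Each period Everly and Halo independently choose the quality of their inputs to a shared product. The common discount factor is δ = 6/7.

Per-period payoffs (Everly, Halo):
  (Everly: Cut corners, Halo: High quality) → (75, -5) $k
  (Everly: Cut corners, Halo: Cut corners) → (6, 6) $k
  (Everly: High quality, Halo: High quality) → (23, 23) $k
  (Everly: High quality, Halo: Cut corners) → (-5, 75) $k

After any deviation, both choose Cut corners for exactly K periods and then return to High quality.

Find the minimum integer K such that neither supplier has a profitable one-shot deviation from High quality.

5

No profitable deviation requires (23−6)(δ+…+δ^K) ≥ 75−23, i.e. δ+…+δ^K ≥ 52/17 ≈ 3.0588.
With δ = 6/7, the partial sums are K=1: 0.8571, K=2: 1.5918, K=3: 2.2216, K=4: 2.7613, K=5: 3.2240.
K = 5 is the first length at which the sum reaches 3.0588.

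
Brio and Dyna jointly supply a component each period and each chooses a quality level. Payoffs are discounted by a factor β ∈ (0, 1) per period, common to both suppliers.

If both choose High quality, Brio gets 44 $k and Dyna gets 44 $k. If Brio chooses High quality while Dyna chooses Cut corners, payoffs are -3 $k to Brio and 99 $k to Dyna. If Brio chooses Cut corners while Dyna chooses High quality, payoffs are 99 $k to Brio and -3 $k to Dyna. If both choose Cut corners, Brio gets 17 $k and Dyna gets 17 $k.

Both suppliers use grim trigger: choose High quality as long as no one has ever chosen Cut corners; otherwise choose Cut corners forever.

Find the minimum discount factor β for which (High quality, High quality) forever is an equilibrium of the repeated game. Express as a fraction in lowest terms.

55/82

Under grim trigger the critical discount factor is (T−C)/(T−P) with T = 99, C = 44, P = 17.
β* = (99−44)/(99−17) = 55/82.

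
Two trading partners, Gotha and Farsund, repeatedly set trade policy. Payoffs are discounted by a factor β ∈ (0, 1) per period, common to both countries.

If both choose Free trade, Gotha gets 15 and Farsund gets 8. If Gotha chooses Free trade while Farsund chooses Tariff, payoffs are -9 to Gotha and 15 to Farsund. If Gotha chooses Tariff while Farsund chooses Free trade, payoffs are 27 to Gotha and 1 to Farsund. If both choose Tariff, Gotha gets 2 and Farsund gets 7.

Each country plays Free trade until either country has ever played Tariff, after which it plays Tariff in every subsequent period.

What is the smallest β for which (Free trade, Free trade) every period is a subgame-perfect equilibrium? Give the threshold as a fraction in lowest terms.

For Gotha: deviation gain 27−15 = 12, per-period punishment loss 15−2 = 13. IC gives β ≥ 12/25.
For Farsund: gain 7, loss 1 per period, so β ≥ 7/8.
The tighter constraint is Farsund's, so cooperation needs β ≥ 7/8.

7/8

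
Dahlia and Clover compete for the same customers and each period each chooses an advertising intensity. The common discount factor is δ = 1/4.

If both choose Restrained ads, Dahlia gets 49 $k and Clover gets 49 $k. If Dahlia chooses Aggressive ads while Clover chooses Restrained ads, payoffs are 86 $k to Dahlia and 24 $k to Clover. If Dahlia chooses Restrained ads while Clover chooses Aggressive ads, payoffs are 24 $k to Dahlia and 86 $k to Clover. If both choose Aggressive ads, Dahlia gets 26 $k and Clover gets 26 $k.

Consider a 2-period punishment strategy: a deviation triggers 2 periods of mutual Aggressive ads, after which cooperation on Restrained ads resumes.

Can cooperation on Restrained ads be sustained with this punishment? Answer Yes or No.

No

A one-shot deviation gives 86 now, then 26 for 2 periods, then back to 49.
Gain from deviating: (86−49) today; loss: (49−26) in each of the next 2 periods.
No-deviation condition: (49−26)(δ+…+δ^2) ≥ 86−49, i.e. δ+…+δ^2 ≥ 37/23.
At δ = 1/4: δ+…+δ^2 = 0.3125 < 1.6087.
So cooperation is not sustainable.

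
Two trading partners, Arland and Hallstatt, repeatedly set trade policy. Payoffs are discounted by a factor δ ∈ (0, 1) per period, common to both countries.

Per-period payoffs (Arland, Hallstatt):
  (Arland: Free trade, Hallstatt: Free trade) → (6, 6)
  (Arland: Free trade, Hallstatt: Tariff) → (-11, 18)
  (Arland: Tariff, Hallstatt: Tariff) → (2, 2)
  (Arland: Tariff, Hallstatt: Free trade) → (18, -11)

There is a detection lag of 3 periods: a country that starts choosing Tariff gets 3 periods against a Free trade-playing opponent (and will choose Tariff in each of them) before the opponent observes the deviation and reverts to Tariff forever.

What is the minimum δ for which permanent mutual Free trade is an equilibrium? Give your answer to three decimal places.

0.909

The best deviation is to choose Tariff for all 3 undetected periods, earning 18 each, then 2 forever once detected.
Deviation value: 18(1−δ^3)/(1−δ) + 2δ^3/(1−δ); cooperation value: 6/(1−δ).
IC: 6 ≥ 18(1−δ^3) + 2δ^3 = 18 − 16δ^3.
So δ^3 ≥ 12/16 = 3/4, giving δ ≥ (3/4)^(1/3) ≈ 0.909.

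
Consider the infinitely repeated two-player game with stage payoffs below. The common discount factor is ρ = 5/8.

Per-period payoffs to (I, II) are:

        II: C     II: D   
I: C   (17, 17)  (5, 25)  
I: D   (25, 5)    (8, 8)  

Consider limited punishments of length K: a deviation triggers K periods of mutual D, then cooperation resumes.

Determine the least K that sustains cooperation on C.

Need Σ_{k=1}^{K} ρ^k ≥ (25−17)/(17−8) = 0.8889 at ρ = 5/8.
At K = 1 the sum is 0.6250 < 0.8889; at K = 2 it is 1.0156 ≥ 0.8889.
So the minimum punishment length is K = 2.

2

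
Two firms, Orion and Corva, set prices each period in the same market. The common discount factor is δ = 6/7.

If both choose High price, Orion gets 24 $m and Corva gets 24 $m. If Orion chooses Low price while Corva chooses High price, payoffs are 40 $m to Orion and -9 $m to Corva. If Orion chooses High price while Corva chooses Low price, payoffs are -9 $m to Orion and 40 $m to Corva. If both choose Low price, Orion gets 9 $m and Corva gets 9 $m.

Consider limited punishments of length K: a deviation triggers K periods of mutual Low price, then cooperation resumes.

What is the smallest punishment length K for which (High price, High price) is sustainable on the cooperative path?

Need Σ_{k=1}^{K} δ^k ≥ (40−24)/(24−9) = 1.0667 at δ = 6/7.
At K = 1 the sum is 0.8571 < 1.0667; at K = 2 it is 1.5918 ≥ 1.0667.
So the minimum punishment length is K = 2.

2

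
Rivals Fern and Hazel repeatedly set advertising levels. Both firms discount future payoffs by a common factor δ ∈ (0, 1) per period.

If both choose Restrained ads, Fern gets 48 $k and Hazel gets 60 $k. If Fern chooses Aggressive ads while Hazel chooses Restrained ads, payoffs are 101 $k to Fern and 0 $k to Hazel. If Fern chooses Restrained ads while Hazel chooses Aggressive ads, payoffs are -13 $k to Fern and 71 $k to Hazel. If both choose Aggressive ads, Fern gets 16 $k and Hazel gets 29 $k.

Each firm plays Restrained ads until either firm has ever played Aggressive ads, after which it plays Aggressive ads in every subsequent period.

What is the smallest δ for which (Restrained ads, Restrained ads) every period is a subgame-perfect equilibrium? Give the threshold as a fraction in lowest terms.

53/85

Fern's threshold: (101−48)/(101−16) = 53/85.
Hazel's threshold: (71−60)/(71−29) = 11/42.
53/85 > 11/42, so Fern binds and δ* = 53/85.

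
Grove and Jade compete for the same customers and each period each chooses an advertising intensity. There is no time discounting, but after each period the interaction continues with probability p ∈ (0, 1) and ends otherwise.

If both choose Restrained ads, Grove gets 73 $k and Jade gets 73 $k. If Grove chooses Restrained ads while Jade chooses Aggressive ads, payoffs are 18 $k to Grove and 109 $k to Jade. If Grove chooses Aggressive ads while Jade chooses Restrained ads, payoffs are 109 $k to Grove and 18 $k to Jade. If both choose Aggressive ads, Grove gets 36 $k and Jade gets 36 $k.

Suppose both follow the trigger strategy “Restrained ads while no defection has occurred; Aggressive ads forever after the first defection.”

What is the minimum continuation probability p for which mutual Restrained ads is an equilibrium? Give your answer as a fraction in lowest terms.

36/73

Expected cooperation value is 73 + p·73 + p²·73 + … = 73/(1−p); deviation gives 109 + p·36/(1−p).
73 ≥ 109(1−p) + 36p ⇒ 73p ≥ 36 ⇒ p ≥ 36/73.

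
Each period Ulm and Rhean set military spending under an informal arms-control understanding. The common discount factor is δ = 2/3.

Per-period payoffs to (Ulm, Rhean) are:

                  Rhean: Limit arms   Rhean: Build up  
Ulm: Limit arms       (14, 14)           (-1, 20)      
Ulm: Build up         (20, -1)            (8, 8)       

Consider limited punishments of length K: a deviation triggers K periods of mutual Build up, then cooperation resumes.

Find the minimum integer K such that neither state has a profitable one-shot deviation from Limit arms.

Need Σ_{k=1}^{K} δ^k ≥ (20−14)/(14−8) = 1.0000 at δ = 2/3.
At K = 1 the sum is 0.6667 < 1.0000; at K = 2 it is 1.1111 ≥ 1.0000.
So the minimum punishment length is K = 2.

2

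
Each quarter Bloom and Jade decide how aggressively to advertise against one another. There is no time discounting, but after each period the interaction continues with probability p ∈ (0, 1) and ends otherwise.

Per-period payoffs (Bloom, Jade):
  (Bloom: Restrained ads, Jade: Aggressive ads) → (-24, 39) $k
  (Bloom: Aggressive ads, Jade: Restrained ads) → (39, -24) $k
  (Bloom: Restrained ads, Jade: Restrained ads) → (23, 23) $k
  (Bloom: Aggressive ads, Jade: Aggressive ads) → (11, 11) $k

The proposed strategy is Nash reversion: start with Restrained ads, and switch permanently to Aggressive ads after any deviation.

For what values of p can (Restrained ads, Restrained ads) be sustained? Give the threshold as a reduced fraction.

4/7

Expected cooperation value is 23 + p·23 + p²·23 + … = 23/(1−p); deviation gives 39 + p·11/(1−p).
23 ≥ 39(1−p) + 11p ⇒ 28p ≥ 16 ⇒ p ≥ 16/28 = 4/7.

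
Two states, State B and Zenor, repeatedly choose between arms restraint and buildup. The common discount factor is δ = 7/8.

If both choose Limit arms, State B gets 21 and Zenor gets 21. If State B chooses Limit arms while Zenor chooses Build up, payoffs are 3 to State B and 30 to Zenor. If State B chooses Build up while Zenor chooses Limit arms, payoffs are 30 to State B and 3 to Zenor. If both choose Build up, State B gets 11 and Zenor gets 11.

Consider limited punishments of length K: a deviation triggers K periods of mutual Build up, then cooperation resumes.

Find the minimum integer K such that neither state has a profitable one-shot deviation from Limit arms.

2

IC: δ(1−δ^K)/(1−δ) ≥ (30−21)/(21−11) = 9/10.
With δ = 7/8: need 1 − δ^K ≥ 9/10·(1−7/8)/(7/8), i.e. δ^K ≤ 0.8714.
Since (7/8)^1 = 0.8750 and (7/8)^2 = 0.7656, the smallest such K is 2.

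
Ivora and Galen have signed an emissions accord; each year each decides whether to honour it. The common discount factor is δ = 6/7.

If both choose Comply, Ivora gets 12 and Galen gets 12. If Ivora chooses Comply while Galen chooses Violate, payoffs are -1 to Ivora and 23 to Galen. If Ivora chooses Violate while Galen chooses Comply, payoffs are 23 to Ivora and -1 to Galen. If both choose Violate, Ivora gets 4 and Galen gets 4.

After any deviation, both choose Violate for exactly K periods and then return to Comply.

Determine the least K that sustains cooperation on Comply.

Need Σ_{k=1}^{K} δ^k ≥ (23−12)/(12−4) = 1.3750 at δ = 6/7.
At K = 1 the sum is 0.8571 < 1.3750; at K = 2 it is 1.5918 ≥ 1.3750.
So the minimum punishment length is K = 2.

2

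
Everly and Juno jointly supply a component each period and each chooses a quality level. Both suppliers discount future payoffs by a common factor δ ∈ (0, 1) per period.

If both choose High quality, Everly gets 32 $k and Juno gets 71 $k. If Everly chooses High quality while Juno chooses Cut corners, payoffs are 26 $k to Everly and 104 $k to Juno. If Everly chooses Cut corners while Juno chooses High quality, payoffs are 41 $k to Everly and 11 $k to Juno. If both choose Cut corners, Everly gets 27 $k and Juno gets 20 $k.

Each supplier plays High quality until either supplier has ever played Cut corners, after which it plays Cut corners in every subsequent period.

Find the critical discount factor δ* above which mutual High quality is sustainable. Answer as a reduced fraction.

9/14

Everly: cooperation gives 32 each period; deviation gives 41 once then 27 forever.
  32/(1−δ) ≥ 41 + 27δ/(1−δ) ⇒ δ ≥ 9/14.
Juno: cooperation gives 71 each period; deviation gives 104 once then 20 forever.
  δ ≥ 33/84 = 11/28.
Both must hold, so the binding constraint is Everly's: δ ≥ 9/14.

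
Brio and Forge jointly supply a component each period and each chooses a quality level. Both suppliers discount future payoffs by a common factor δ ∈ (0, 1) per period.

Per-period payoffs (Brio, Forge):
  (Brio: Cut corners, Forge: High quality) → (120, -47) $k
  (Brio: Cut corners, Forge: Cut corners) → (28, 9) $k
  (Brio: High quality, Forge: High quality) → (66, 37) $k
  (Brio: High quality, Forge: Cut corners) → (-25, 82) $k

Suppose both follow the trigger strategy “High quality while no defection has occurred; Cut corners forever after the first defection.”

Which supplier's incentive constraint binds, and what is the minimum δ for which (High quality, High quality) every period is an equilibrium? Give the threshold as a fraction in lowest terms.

Brio's threshold: (120−66)/(120−28) = 27/46.
Forge's threshold: (82−37)/(82−9) = 45/73.
27/46 < 45/73, so Forge binds and δ* = 45/73.

Forge; δ ≥ 45/73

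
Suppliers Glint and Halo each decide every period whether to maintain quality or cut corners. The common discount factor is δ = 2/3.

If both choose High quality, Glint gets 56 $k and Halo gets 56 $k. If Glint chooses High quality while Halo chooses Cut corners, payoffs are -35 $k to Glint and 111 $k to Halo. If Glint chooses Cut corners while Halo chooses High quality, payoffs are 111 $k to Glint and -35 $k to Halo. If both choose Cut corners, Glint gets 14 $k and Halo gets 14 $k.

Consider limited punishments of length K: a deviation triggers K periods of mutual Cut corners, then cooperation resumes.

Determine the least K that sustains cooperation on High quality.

3

Need Σ_{k=1}^{K} δ^k ≥ (111−56)/(56−14) = 1.3095 at δ = 2/3.
At K = 2 the sum is 1.1111 < 1.3095; at K = 3 it is 1.4074 ≥ 1.3095.
So the minimum punishment length is K = 3.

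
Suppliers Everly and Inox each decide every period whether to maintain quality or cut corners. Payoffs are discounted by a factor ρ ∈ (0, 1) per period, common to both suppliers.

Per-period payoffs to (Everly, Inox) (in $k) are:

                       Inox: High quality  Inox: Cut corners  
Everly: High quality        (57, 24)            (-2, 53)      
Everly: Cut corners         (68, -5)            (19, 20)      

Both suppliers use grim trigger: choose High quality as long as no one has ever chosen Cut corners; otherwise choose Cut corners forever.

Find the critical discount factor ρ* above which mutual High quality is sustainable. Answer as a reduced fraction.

For Everly: deviation gain 68−57 = 11, per-period punishment loss 57−19 = 38. IC gives ρ ≥ 11/49.
For Inox: gain 29, loss 4 per period, so ρ ≥ 29/33.
The tighter constraint is Inox's, so cooperation needs ρ ≥ 29/33.

29/33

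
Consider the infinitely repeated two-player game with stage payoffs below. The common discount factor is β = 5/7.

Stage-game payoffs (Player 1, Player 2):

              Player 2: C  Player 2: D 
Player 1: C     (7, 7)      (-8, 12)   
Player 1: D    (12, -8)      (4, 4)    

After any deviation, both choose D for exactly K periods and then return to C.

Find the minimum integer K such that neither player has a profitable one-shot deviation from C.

IC: β(1−β^K)/(1−β) ≥ (12−7)/(7−4) = 5/3.
With β = 5/7: need 1 − β^K ≥ 5/3·(1−5/7)/(5/7), i.e. β^K ≤ 0.3333.
Since (5/7)^3 = 0.3644 and (5/7)^4 = 0.2603, the smallest such K is 4.

4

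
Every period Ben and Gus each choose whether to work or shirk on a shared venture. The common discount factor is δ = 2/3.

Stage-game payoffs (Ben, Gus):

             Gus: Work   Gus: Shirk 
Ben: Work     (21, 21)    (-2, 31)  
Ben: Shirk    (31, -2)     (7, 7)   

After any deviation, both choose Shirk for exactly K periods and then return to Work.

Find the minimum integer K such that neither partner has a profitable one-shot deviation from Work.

2

Need Σ_{k=1}^{K} δ^k ≥ (31−21)/(21−7) = 0.7143 at δ = 2/3.
At K = 1 the sum is 0.6667 < 0.7143; at K = 2 it is 1.1111 ≥ 0.7143.
So the minimum punishment length is K = 2.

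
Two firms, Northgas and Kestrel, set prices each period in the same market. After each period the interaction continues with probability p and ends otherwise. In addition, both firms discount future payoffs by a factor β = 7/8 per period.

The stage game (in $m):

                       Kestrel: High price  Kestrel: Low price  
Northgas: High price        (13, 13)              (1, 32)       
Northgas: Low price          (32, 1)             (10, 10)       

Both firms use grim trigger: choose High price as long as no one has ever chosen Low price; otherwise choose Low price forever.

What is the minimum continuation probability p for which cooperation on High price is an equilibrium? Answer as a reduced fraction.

76/77

Expected continuation weight on next period's payoff is β·p = 7/8·p, which plays the role of the discount factor.
Cooperation requires 7/8·p ≥ (32−13)/(32−10) = 19/22, hence p ≥ 76/77.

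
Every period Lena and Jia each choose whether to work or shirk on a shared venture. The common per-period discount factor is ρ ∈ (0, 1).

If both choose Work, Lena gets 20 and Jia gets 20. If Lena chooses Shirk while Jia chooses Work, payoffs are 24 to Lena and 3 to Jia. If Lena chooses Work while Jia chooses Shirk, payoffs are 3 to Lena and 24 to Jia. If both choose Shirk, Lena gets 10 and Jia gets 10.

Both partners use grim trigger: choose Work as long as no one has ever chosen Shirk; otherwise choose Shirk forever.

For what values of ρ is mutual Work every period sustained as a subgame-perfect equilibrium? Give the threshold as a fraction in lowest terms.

2/7

Cooperation forever yields 20 each period: 20/(1−ρ).
Deviating yields 24 once, then 10 forever: 24 + 10ρ/(1−ρ).
No profitable deviation requires 20/(1−ρ) ≥ 24 + 10ρ/(1−ρ).
Multiplying by (1−ρ): 20 ≥ 24(1−ρ) + 10ρ = 24 − 14ρ.
So 14ρ ≥ 4, i.e. ρ ≥ 4/14 = 2/7.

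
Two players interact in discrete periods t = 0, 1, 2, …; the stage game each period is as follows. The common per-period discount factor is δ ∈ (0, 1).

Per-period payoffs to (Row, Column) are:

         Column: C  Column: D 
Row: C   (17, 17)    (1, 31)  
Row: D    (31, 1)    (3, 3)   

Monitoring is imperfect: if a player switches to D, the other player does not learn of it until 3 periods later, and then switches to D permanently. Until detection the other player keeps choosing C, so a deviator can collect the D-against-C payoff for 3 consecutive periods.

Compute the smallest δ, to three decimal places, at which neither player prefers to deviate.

0.794

The best deviation is to choose D for all 3 undetected periods, earning 31 each, then 3 forever once detected.
Deviation value: 31(1−δ^3)/(1−δ) + 3δ^3/(1−δ); cooperation value: 17/(1−δ).
IC: 17 ≥ 31(1−δ^3) + 3δ^3 = 31 − 28δ^3.
So δ^3 ≥ 14/28 = 1/2, giving δ ≥ (1/2)^(1/3) ≈ 0.794.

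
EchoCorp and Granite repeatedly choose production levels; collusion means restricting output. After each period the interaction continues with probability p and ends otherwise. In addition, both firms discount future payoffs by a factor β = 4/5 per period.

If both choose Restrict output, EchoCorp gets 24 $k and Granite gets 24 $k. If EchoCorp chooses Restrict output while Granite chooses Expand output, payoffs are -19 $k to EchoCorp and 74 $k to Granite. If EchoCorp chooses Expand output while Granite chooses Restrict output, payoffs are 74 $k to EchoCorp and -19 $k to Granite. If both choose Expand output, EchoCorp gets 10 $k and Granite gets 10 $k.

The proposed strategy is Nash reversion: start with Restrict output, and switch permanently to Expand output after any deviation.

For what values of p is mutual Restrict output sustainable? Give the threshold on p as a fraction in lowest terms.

125/128

With continuation probability p and discount β, the effective per-period discount factor is βp.
Grim-trigger IC: βp ≥ (74−24)/(74−10) = 25/32.
So p ≥ (25/32)/(4/5) = 125/128.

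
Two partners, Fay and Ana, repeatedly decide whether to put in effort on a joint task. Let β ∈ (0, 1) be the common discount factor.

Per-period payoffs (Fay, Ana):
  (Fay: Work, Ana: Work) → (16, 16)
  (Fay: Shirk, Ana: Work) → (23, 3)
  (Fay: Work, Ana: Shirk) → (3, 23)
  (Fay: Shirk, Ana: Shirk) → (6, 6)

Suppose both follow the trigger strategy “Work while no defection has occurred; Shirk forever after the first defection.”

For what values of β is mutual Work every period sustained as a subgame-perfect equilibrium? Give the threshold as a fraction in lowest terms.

7/17

Cooperation forever yields 16 each period: 16/(1−β).
Deviating yields 23 once, then 6 forever: 23 + 6β/(1−β).
No profitable deviation requires 16/(1−β) ≥ 23 + 6β/(1−β).
Multiplying by (1−β): 16 ≥ 23(1−β) + 6β = 23 − 17β.
So 17β ≥ 7, i.e. β ≥ 7/17.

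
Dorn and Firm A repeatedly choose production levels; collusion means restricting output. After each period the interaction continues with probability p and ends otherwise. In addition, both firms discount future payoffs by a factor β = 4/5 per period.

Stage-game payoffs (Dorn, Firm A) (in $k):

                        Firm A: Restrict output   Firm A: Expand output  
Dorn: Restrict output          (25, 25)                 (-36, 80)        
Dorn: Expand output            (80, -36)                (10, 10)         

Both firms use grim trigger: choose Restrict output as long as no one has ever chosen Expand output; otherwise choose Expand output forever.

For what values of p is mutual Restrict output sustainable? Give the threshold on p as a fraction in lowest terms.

55/56

Expected continuation weight on next period's payoff is β·p = 4/5·p, which plays the role of the discount factor.
Cooperation requires 4/5·p ≥ (80−25)/(80−10) = 11/14, hence p ≥ 55/56.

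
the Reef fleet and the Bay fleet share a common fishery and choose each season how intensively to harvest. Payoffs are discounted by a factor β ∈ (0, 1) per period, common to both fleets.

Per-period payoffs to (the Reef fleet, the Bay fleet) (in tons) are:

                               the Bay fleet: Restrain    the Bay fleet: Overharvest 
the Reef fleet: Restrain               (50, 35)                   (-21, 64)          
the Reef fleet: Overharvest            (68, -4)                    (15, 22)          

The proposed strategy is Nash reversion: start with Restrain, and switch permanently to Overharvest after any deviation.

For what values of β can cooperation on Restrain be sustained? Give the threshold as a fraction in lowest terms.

29/42

the Reef fleet: cooperation gives 50 each period; deviation gives 68 once then 15 forever.
  50/(1−β) ≥ 68 + 15β/(1−β) ⇒ β ≥ 18/53.
the Bay fleet: cooperation gives 35 each period; deviation gives 64 once then 22 forever.
  β ≥ 29/42.
Both must hold, so the binding constraint is the Bay fleet's: β ≥ 29/42.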